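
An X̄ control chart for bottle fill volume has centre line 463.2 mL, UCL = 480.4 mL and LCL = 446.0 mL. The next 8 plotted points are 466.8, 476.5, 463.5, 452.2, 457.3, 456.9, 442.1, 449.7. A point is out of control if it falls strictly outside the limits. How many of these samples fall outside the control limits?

1

Compare each point to [446.0, 480.4]: sample 7 = 442.1 < LCL.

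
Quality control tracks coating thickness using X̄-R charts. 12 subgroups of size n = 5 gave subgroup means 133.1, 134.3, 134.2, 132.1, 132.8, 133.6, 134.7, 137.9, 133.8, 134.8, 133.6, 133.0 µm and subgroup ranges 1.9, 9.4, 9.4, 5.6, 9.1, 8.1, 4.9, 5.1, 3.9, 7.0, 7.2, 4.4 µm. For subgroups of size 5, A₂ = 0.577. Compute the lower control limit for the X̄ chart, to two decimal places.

X̄̄ = (133.1 + 134.3 + 134.2 + 132.1 + 132.8 + 133.6 + 134.7 + 137.9 + 133.8 + 134.8 + 133.6 + 133.0) / 12 = 1607.9000 / 12 = 133.9917
R̄ = (1.9 + 9.4 + 9.4 + 5.6 + 9.1 + 8.1 + 4.9 + 5.1 + 3.9 + 7.0 + 7.2 + 4.4) / 12 = 76.0000 / 12 = 6.3333
LCL = X̄̄ − A₂·R̄ = 133.9917 − 0.577 × 6.3333 = 130.3373

130.34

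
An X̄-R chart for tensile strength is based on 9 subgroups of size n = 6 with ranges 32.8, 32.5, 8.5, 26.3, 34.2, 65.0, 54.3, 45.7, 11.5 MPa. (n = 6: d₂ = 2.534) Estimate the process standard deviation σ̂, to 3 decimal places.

13.628

R̄ = (32.8 + 32.5 + 8.5 + 26.3 + 34.2 + 65.0 + 54.3 + 45.7 + 11.5) / 9 = 34.5333
σ̂ = R̄ / d₂ = 34.5333 / 2.534 = 13.6280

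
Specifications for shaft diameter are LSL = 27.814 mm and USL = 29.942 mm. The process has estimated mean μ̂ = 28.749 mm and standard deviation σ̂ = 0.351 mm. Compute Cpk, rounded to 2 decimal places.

Cpu = (USL − μ̂) / (3σ̂) = (29.942 − 28.749) / (3 × 0.351) = 1.1330; Cpl = (μ̂ − LSL) / (3σ̂) = (28.749 − 27.814) / (3 × 0.351) = 0.8879; Cpk = min(Cpu, Cpl) = 0.8879

0.89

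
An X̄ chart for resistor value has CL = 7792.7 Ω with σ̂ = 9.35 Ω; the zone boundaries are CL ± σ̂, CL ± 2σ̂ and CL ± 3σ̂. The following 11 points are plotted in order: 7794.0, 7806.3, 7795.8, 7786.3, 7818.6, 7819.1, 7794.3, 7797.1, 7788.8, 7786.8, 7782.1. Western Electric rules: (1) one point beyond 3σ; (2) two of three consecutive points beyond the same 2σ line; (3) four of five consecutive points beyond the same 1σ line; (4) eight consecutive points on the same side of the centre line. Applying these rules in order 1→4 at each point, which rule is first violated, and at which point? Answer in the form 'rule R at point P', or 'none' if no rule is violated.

rule 2 at point 6

Zone of each point (C = within 1σ̂, B = 1σ̂–2σ̂, A = 2σ̂–3σ̂, * = beyond 3σ̂; sign = side of CL): 1:+C, 2:+B, 3:+C, 4:-C, 5:+A, 6:+A, 7:+C, 8:+C, 9:-C, 10:-C, 11:-B
Rule 2 (two of three consecutive points beyond the same 2σ limit) is satisfied at point 6.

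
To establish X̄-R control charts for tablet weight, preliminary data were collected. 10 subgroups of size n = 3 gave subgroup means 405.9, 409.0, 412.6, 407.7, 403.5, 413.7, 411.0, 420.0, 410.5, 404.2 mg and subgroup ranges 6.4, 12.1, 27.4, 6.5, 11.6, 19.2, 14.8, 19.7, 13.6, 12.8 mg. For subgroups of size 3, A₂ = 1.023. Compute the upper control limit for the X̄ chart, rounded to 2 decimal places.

424.55

X̄̄ = (405.9 + 409.0 + 412.6 + 407.7 + 403.5 + 413.7 + 411.0 + 420.0 + 410.5 + 404.2) / 10 = 4098.1000 / 10 = 409.8100
R̄ = (6.4 + 12.1 + 27.4 + 6.5 + 11.6 + 19.2 + 14.8 + 19.7 + 13.6 + 12.8) / 10 = 144.1000 / 10 = 14.4100
UCL = X̄̄ + A₂·R̄ = 409.8100 + 1.023 × 14.4100 = 424.5514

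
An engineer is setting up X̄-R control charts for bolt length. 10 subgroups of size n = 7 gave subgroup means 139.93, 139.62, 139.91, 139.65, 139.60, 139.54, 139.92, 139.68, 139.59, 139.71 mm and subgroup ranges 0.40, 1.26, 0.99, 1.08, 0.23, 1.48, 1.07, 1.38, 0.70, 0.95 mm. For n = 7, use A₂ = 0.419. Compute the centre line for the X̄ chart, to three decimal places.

X̄̄ = (139.93 + 139.62 + 139.91 + 139.65 + 139.60 + 139.54 + 139.92 + 139.68 + 139.59 + 139.71) / 10 = 1397.1500 / 10 = 139.7150
CL = X̄̄ = 139.7150

139.715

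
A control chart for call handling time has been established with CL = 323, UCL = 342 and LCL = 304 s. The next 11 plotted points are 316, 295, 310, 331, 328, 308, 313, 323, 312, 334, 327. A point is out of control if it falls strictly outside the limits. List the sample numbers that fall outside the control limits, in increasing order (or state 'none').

2

Compare each point to [304, 342]: sample 2 = 295 < LCL.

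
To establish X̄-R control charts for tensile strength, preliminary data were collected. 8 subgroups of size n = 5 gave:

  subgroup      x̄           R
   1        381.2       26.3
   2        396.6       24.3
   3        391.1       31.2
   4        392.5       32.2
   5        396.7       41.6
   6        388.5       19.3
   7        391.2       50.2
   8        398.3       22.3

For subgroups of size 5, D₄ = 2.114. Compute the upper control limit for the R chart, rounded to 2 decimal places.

R̄ = (26.3 + 24.3 + 31.2 + 32.2 + 41.6 + 19.3 + 50.2 + 22.3) / 8 = 247.4000 / 8 = 30.9250
UCL_R = D₄·R̄ = 2.114 × 30.9250 = 65.3755

65.38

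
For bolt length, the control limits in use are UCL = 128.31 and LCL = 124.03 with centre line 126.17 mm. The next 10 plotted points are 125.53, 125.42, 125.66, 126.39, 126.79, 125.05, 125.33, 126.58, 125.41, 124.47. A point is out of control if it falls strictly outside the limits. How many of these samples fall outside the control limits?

All 10 points lie within [124.03, 128.31].

0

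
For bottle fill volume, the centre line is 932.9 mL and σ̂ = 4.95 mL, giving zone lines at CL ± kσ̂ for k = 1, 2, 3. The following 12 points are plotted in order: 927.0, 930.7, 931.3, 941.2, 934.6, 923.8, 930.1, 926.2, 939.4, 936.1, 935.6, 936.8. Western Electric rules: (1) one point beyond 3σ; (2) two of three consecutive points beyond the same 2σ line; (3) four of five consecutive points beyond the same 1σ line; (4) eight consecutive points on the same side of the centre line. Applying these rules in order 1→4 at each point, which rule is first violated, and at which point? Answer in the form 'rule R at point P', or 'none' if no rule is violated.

none

Zone of each point (C = within 1σ̂, B = 1σ̂–2σ̂, A = 2σ̂–3σ̂, * = beyond 3σ̂; sign = side of CL): 1:-B, 2:-C, 3:-C, 4:+B, 5:+C, 6:-B, 7:-C, 8:-B, 9:+B, 10:+C, 11:+C, 12:+C
No rule fires across all 12 points.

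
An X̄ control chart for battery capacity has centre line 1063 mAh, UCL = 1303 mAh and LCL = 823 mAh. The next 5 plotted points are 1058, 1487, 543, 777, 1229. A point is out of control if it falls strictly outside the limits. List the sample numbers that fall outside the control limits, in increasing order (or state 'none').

Compare each point to [823, 1303]: sample 2 = 1487 > UCL; sample 3 = 543 < LCL; sample 4 = 777 < LCL.

2, 3, 4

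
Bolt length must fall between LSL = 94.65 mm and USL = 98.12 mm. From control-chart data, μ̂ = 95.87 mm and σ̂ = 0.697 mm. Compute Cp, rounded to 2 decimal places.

Cp = (USL − LSL) / (6σ̂) = (98.12 − 94.65) / (6 × 0.697) = 3.4700 / 4.1820 = 0.8297

0.83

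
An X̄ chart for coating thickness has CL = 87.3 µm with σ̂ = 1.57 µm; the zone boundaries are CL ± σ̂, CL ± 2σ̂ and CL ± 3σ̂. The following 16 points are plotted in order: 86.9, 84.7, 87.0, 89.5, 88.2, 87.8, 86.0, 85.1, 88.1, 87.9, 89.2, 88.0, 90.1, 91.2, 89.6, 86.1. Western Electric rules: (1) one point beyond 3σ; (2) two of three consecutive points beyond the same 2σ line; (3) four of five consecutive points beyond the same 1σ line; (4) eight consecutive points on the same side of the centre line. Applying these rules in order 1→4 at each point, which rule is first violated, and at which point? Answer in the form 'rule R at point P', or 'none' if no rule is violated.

rule 3 at point 15

Zone of each point (C = within 1σ̂, B = 1σ̂–2σ̂, A = 2σ̂–3σ̂, * = beyond 3σ̂; sign = side of CL): 1:-C, 2:-B, 3:-C, 4:+B, 5:+C, 6:+C, 7:-C, 8:-B, 9:+C, 10:+C, 11:+B, 12:+C, 13:+B, 14:+A, 15:+B, 16:-C
Rule 3 (four of five consecutive points beyond the same 1σ limit) is satisfied at point 15.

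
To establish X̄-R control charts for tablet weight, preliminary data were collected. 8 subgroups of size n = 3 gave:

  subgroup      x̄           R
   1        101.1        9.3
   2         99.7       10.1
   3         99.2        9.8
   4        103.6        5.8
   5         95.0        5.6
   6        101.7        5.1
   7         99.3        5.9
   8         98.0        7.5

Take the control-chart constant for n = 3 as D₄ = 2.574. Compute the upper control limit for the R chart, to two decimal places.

R̄ = (9.3 + 10.1 + 9.8 + 5.8 + 5.6 + 5.1 + 5.9 + 7.5) / 8 = 59.1000 / 8 = 7.3875
UCL_R = D₄·R̄ = 2.574 × 7.3875 = 19.0154

19.02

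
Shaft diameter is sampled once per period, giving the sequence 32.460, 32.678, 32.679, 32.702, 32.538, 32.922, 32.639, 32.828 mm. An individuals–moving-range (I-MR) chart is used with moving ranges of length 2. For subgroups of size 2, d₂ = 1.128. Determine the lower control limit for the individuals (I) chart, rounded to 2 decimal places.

32.20

X̄ = (32.460 + 32.678 + 32.679 + 32.702 + 32.538 + 32.922 + 32.639 + 32.828) / 8 = 32.6808
Moving ranges: 0.218, 0.001, 0.023, 0.164, 0.384, 0.283, 0.189; M̄R̄ = 1.2620 / 7 = 0.1803
LCL = X̄ − 3·M̄R̄/d₂ = 32.6808 − 3 × 0.1803 / 1.128 = 32.2013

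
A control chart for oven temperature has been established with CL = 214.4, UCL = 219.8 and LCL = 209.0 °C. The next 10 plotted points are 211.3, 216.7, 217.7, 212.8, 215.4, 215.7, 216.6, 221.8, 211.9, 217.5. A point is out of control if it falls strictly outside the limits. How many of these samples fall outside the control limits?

Compare each point to [209.0, 219.8]: sample 8 = 221.8 > UCL.

1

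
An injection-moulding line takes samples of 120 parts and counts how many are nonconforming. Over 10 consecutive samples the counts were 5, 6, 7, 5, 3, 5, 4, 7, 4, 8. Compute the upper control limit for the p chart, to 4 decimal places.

0.1018

p̄ = Σdᵢ / (k·n) = 54 / (10 × 120) = 0.04500
UCL = p̄ + 3·√(p̄(1−p̄)/n) = 0.04500 + 3 × √(0.04500×0.95500/120) = 0.04500 + 3 × 0.01892 = 0.10177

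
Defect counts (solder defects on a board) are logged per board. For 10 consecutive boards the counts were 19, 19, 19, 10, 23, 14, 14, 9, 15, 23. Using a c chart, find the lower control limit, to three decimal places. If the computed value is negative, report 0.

c̄ = (19 + 19 + 19 + 10 + 23 + 14 + 14 + 9 + 15 + 23) / 10 = 165 / 10 = 16.5000
LCL = c̄ − 3√c̄ = 16.5000 − 3 × 4.0620 = 4.3139

4.314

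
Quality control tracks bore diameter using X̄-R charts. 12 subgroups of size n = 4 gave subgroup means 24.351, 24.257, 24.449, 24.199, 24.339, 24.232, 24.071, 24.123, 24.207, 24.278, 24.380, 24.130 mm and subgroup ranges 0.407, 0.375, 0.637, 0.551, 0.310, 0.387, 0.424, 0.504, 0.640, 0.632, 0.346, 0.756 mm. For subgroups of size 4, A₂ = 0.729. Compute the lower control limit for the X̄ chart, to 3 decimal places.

23.889

X̄̄ = (24.351 + 24.257 + 24.449 + 24.199 + 24.339 + 24.232 + 24.071 + 24.123 + 24.207 + 24.278 + 24.380 + 24.130) / 12 = 291.0160 / 12 = 24.2513
R̄ = (0.407 + 0.375 + 0.637 + 0.551 + 0.310 + 0.387 + 0.424 + 0.504 + 0.640 + 0.632 + 0.346 + 0.756) / 12 = 5.9690 / 12 = 0.4974
LCL = X̄̄ − A₂·R̄ = 24.2513 − 0.729 × 0.4974 = 23.8887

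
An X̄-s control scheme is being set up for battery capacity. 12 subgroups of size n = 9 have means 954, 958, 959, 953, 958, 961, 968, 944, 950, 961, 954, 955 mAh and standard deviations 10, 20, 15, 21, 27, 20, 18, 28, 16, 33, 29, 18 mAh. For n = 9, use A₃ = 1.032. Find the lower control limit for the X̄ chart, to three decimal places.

X̄̄ = (954 + 958 + 959 + 953 + 958 + 961 + 968 + 944 + 950 + 961 + 954 + 955) / 12 = 956.2500
s̄ = (10 + 20 + 15 + 21 + 27 + 20 + 18 + 28 + 16 + 33 + 29 + 18) / 12 = 21.2500
LCL = X̄̄ − A₃·s̄ = 956.2500 − 1.032 × 21.2500 = 934.3200

934.320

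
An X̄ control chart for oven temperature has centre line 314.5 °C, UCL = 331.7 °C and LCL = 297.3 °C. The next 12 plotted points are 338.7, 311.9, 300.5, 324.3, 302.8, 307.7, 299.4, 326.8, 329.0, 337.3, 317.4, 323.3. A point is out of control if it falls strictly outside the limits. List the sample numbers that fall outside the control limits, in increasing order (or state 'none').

Compare each point to [297.3, 331.7]: sample 1 = 338.7 > UCL; sample 10 = 337.3 > UCL.

1, 10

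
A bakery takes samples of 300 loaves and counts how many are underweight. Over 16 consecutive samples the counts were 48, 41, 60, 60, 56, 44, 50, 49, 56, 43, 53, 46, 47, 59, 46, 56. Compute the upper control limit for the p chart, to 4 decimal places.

p̄ = Σdᵢ / (k·n) = 814 / (16 × 300) = 0.16958
UCL = p̄ + 3·√(p̄(1−p̄)/n) = 0.16958 + 3 × √(0.16958×0.83042/300) = 0.16958 + 3 × 0.02167 = 0.23458

0.2346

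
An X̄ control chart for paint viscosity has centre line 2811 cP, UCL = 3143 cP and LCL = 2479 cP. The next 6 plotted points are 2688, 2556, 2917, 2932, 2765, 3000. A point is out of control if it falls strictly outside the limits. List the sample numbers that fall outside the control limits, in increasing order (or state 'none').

none

All 6 points lie within [2479, 3143].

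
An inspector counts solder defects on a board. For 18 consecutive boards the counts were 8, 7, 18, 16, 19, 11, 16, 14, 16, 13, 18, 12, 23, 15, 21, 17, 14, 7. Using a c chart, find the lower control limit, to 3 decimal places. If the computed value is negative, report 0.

3.211

c̄ = (8 + 7 + 18 + 16 + 19 + 11 + 16 + 14 + 16 + 13 + 18 + 12 + 23 + 15 + 21 + 17 + 14 + 7) / 18 = 265 / 18 = 14.7222
LCL = c̄ − 3√c̄ = 14.7222 − 3 × 3.8370 = 3.2114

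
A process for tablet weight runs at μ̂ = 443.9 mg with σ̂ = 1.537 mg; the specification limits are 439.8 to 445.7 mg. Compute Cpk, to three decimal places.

0.390

Cpu = (USL − μ̂) / (3σ̂) = (445.7 − 443.9) / (3 × 1.537) = 0.3904; Cpl = (μ̂ − LSL) / (3σ̂) = (443.9 − 439.8) / (3 × 1.537) = 0.8892; Cpk = min(Cpu, Cpl) = 0.3904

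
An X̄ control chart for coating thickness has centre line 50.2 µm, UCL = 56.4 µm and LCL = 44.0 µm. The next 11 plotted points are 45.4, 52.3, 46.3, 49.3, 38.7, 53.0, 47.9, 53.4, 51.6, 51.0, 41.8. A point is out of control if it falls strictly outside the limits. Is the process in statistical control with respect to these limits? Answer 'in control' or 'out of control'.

out of control

Compare each point to [44.0, 56.4]: sample 5 = 38.7 < LCL; sample 11 = 41.8 < LCL.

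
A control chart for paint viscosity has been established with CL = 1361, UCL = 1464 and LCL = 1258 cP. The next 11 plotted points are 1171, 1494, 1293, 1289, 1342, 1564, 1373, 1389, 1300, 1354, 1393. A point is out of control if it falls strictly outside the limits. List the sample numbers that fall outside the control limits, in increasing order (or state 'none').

Compare each point to [1258, 1464]: sample 1 = 1171 < LCL; sample 2 = 1494 > UCL; sample 6 = 1564 > UCL.

1, 2, 6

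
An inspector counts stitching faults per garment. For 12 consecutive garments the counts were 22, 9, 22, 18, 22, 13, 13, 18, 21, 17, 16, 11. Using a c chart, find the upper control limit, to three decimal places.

29.142

c̄ = (22 + 9 + 22 + 18 + 22 + 13 + 13 + 18 + 21 + 17 + 16 + 11) / 12 = 202 / 12 = 16.8333
UCL = c̄ + 3√c̄ = 16.8333 + 3 × √16.8333 = 16.8333 + 3 × 4.1028 = 29.1419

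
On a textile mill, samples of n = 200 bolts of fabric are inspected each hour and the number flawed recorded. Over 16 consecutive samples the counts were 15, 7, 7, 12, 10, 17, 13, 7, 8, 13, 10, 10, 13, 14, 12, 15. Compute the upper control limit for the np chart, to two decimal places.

21.29

p̄ = Σdᵢ / (k·n) = 183 / (16 × 200) = 0.05719
UCL = np̄ + 3·√(np̄(1−p̄)) = 11.4375 + 3 × √(11.4375×0.94281) = 11.4375 + 3 × 3.2838 = 21.2889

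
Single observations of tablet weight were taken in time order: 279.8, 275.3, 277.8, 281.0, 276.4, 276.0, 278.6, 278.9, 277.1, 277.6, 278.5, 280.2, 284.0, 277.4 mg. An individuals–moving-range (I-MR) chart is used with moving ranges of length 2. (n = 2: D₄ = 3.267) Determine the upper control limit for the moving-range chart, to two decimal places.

8.39

Moving ranges: 4.5, 2.5, 3.2, 4.6, 0.4, 2.6, 0.3, 1.8, 0.5, 0.9, 1.7, 3.8, 6.6; M̄R̄ = 33.4000 / 13 = 2.5692
UCL_MR = D₄·M̄R̄ = 3.267 × 2.5692 = 8.3937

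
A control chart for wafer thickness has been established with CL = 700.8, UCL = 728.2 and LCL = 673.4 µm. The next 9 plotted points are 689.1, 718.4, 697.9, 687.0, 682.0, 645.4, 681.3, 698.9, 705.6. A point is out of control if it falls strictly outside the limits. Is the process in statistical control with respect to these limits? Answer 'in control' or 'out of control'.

out of control

Compare each point to [673.4, 728.2]: sample 6 = 645.4 < LCL.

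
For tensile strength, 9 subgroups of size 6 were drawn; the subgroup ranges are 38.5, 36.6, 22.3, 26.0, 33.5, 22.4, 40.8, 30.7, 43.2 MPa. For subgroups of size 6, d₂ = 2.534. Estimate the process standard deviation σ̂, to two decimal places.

R̄ = (38.5 + 36.6 + 22.3 + 26.0 + 33.5 + 22.4 + 40.8 + 30.7 + 43.2) / 9 = 32.6667
σ̂ = R̄ / d₂ = 32.6667 / 2.534 = 12.8913

12.89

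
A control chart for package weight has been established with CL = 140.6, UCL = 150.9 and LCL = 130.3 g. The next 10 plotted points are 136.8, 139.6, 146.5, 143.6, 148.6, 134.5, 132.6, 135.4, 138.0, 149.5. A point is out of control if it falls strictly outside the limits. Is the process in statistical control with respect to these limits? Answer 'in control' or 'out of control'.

in control

All 10 points lie within [130.3, 150.9].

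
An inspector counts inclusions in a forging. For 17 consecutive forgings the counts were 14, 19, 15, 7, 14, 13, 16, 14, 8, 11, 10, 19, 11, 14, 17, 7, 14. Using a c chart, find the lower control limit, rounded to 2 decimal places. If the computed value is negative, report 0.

c̄ = (14 + 19 + 15 + 7 + 14 + 13 + 16 + 14 + 8 + 11 + 10 + 19 + 11 + 14 + 17 + 7 + 14) / 17 = 223 / 17 = 13.1176
LCL = c̄ − 3√c̄ = 13.1176 − 3 × 3.6218 = 2.2522

2.25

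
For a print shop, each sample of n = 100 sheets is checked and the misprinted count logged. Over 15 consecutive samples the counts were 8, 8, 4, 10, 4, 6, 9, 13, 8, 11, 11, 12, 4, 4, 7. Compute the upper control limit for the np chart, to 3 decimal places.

p̄ = Σdᵢ / (k·n) = 119 / (15 × 100) = 0.07933
UCL = np̄ + 3·√(np̄(1−p̄)) = 7.9333 + 3 × √(7.9333×0.92067) = 7.9333 + 3 × 2.7026 = 16.0411

16.041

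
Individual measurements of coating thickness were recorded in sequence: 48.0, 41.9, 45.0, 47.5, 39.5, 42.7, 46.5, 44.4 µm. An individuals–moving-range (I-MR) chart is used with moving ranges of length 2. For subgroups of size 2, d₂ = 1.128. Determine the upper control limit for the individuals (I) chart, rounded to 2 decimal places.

X̄ = (48.0 + 41.9 + 45.0 + 47.5 + 39.5 + 42.7 + 46.5 + 44.4) / 8 = 44.4375
Moving ranges: 6.1, 3.1, 2.5, 8.0, 3.2, 3.8, 2.1; M̄R̄ = 28.8000 / 7 = 4.1143
UCL = X̄ + 3·M̄R̄/d₂ = 44.4375 + 3 × 4.1143 / 1.128 = 55.3797

55.38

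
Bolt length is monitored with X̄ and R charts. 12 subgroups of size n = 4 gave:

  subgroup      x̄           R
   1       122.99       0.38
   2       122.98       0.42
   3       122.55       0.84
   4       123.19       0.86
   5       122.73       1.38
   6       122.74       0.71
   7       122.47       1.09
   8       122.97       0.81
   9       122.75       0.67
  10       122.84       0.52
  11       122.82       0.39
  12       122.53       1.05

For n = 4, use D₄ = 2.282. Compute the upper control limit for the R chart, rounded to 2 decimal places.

1.73

R̄ = (0.38 + 0.42 + 0.84 + 0.86 + 1.38 + 0.71 + 1.09 + 0.81 + 0.67 + 0.52 + 0.39 + 1.05) / 12 = 9.1200 / 12 = 0.7600
UCL_R = D₄·R̄ = 2.282 × 0.7600 = 1.7343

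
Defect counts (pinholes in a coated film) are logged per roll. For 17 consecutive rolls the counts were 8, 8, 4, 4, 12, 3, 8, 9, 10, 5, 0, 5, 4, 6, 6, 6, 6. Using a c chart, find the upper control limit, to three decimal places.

c̄ = (8 + 8 + 4 + 4 + 12 + 3 + 8 + 9 + 10 + 5 + 0 + 5 + 4 + 6 + 6 + 6 + 6) / 17 = 104 / 17 = 6.1176
UCL = c̄ + 3√c̄ = 6.1176 + 3 × √6.1176 = 6.1176 + 3 × 2.4734 = 13.5378

13.538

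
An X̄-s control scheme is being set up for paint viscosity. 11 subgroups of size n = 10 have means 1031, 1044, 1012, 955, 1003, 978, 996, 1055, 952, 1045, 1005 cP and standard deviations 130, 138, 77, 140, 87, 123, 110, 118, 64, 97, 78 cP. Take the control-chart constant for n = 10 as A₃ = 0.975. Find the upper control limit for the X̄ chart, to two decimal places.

1109.90

X̄̄ = (1031 + 1044 + 1012 + 955 + 1003 + 978 + 996 + 1055 + 952 + 1045 + 1005) / 11 = 1006.9091
s̄ = (130 + 138 + 77 + 140 + 87 + 123 + 110 + 118 + 64 + 97 + 78) / 11 = 105.6364
UCL = X̄̄ + A₃·s̄ = 1006.9091 + 0.975 × 105.6364 = 1109.9045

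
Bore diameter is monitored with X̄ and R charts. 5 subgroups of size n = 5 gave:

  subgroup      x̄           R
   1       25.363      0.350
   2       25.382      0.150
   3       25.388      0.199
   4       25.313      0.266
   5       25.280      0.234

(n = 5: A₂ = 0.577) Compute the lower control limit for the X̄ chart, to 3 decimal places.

X̄̄ = (25.363 + 25.382 + 25.388 + 25.313 + 25.280) / 5 = 126.7260 / 5 = 25.3452
R̄ = (0.350 + 0.150 + 0.199 + 0.266 + 0.234) / 5 = 1.1990 / 5 = 0.2398
LCL = X̄̄ − A₂·R̄ = 25.3452 − 0.577 × 0.2398 = 25.2068

25.207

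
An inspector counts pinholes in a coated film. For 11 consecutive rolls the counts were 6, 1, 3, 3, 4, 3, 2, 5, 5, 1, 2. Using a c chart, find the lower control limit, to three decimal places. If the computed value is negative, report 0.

c̄ = (6 + 1 + 3 + 3 + 4 + 3 + 2 + 5 + 5 + 1 + 2) / 11 = 35 / 11 = 3.1818
LCL = c̄ − 3√c̄ = 3.1818 − 3 × 1.7838 = -2.1695 → 0 (cannot be negative)

0.000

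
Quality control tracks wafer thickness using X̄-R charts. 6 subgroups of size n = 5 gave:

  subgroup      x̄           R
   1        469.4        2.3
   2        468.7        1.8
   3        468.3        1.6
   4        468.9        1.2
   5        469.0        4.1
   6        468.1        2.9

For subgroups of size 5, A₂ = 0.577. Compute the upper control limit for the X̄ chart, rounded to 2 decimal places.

X̄̄ = (469.4 + 468.7 + 468.3 + 468.9 + 469.0 + 468.1) / 6 = 2812.4000 / 6 = 468.7333
R̄ = (2.3 + 1.8 + 1.6 + 1.2 + 4.1 + 2.9) / 6 = 13.9000 / 6 = 2.3167
UCL = X̄̄ + A₂·R̄ = 468.7333 + 0.577 × 2.3167 = 470.0701

470.07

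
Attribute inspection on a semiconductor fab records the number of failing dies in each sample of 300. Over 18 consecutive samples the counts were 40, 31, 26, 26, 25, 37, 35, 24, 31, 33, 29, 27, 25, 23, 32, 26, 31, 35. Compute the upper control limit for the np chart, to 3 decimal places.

p̄ = Σdᵢ / (k·n) = 536 / (18 × 300) = 0.09926
UCL = np̄ + 3·√(np̄(1−p̄)) = 29.7778 + 3 × √(29.7778×0.90074) = 29.7778 + 3 × 5.1790 = 45.3148

45.315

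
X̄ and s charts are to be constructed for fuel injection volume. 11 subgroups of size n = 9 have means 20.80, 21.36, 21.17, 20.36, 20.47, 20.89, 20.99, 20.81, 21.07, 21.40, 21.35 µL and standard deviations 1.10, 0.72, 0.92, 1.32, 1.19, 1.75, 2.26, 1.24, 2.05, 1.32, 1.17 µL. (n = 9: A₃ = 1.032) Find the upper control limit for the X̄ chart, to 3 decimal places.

X̄̄ = (20.80 + 21.36 + 21.17 + 20.36 + 20.47 + 20.89 + 20.99 + 20.81 + 21.07 + 21.40 + 21.35) / 11 = 20.9700
s̄ = (1.10 + 0.72 + 0.92 + 1.32 + 1.19 + 1.75 + 2.26 + 1.24 + 2.05 + 1.32 + 1.17) / 11 = 1.3673
UCL = X̄̄ + A₃·s̄ = 20.9700 + 1.032 × 1.3673 = 22.3810

22.381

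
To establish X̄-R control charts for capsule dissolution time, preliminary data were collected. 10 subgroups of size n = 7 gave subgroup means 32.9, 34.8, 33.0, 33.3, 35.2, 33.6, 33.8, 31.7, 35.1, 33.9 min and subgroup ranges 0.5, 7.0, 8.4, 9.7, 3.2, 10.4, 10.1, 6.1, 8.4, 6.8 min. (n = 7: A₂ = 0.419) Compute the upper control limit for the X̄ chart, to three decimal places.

36.688

X̄̄ = (32.9 + 34.8 + 33.0 + 33.3 + 35.2 + 33.6 + 33.8 + 31.7 + 35.1 + 33.9) / 10 = 337.3000 / 10 = 33.7300
R̄ = (0.5 + 7.0 + 8.4 + 9.7 + 3.2 + 10.4 + 10.1 + 6.1 + 8.4 + 6.8) / 10 = 70.6000 / 10 = 7.0600
UCL = X̄̄ + A₂·R̄ = 33.7300 + 0.419 × 7.0600 = 36.6881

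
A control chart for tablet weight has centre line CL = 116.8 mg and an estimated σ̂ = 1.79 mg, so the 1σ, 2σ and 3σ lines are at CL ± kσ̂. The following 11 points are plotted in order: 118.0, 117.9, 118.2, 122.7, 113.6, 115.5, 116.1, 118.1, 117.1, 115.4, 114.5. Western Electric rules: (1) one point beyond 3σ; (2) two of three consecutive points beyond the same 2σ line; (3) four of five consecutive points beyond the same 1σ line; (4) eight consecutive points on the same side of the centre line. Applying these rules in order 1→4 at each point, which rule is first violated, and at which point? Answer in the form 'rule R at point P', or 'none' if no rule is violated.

rule 1 at point 4

Zone of each point (C = within 1σ̂, B = 1σ̂–2σ̂, A = 2σ̂–3σ̂, * = beyond 3σ̂; sign = side of CL): 1:+C, 2:+C, 3:+C, 4:+*, 5:-B, 6:-C, 7:-C, 8:+C, 9:+C, 10:-C, 11:-B
Rule 1 (one point beyond the 3σ limits) is satisfied at point 4.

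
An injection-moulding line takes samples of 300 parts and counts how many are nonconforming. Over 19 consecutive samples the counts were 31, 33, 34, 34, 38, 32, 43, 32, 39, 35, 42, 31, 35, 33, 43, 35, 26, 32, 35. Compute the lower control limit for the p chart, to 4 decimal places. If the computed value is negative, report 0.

0.0608

p̄ = Σdᵢ / (k·n) = 663 / (19 × 300) = 0.11632
LCL = p̄ − 3·√(p̄(1−p̄)/n) = 0.11632 − 3 × 0.01851 = 0.06079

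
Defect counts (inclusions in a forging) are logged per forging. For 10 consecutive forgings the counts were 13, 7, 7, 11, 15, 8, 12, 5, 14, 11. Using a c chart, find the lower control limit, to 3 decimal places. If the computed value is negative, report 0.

c̄ = (13 + 7 + 7 + 11 + 15 + 8 + 12 + 5 + 14 + 11) / 10 = 103 / 10 = 10.3000
LCL = c̄ − 3√c̄ = 10.3000 − 3 × 3.2094 = 0.6719

0.672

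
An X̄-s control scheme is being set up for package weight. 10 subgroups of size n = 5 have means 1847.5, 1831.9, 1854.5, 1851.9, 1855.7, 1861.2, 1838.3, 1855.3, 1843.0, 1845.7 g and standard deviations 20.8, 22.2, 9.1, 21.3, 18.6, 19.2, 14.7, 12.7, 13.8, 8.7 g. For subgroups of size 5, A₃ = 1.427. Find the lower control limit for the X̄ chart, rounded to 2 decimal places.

1825.51

X̄̄ = (1847.5 + 1831.9 + 1854.5 + 1851.9 + 1855.7 + 1861.2 + 1838.3 + 1855.3 + 1843.0 + 1845.7) / 10 = 1848.5000
s̄ = (20.8 + 22.2 + 9.1 + 21.3 + 18.6 + 19.2 + 14.7 + 12.7 + 13.8 + 8.7) / 10 = 16.1100
LCL = X̄̄ − A₃·s̄ = 1848.5000 − 1.427 × 16.1100 = 1825.5110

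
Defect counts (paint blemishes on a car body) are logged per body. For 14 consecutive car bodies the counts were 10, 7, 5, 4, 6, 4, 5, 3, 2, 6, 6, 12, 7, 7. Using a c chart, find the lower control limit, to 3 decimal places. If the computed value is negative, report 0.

c̄ = (10 + 7 + 5 + 4 + 6 + 4 + 5 + 3 + 2 + 6 + 6 + 12 + 7 + 7) / 14 = 84 / 14 = 6.0000
LCL = c̄ − 3√c̄ = 6.0000 − 3 × 2.4495 = -1.3485 → 0 (cannot be negative)

0.000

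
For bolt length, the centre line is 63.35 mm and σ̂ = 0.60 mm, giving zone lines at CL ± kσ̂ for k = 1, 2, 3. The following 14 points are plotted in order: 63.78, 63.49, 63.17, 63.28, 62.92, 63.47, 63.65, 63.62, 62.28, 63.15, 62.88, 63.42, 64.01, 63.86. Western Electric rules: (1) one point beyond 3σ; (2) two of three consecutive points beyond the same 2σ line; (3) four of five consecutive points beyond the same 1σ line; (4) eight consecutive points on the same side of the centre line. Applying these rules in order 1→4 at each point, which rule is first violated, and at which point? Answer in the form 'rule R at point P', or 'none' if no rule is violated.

Zone of each point (C = within 1σ̂, B = 1σ̂–2σ̂, A = 2σ̂–3σ̂, * = beyond 3σ̂; sign = side of CL): 1:+C, 2:+C, 3:-C, 4:-C, 5:-C, 6:+C, 7:+C, 8:+C, 9:-B, 10:-C, 11:-C, 12:+C, 13:+B, 14:+C
No rule fires across all 14 points.

none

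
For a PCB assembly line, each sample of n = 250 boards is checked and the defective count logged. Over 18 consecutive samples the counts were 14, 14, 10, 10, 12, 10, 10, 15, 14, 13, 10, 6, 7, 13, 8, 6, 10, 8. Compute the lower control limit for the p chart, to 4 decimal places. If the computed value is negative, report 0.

p̄ = Σdᵢ / (k·n) = 190 / (18 × 250) = 0.04222
LCL = p̄ − 3·√(p̄(1−p̄)/n) = 0.04222 − 3 × 0.01272 = 0.00407

0.0041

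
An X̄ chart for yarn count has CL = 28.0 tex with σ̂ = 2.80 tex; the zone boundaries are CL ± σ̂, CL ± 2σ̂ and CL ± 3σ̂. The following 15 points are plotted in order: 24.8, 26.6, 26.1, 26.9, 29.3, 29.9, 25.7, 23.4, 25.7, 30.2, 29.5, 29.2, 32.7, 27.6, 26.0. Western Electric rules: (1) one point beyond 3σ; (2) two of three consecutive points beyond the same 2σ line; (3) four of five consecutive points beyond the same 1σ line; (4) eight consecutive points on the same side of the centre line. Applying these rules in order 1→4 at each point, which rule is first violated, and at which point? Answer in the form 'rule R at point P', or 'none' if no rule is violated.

none

Zone of each point (C = within 1σ̂, B = 1σ̂–2σ̂, A = 2σ̂–3σ̂, * = beyond 3σ̂; sign = side of CL): 1:-B, 2:-C, 3:-C, 4:-C, 5:+C, 6:+C, 7:-C, 8:-B, 9:-C, 10:+C, 11:+C, 12:+C, 13:+B, 14:-C, 15:-C
No rule fires across all 15 points.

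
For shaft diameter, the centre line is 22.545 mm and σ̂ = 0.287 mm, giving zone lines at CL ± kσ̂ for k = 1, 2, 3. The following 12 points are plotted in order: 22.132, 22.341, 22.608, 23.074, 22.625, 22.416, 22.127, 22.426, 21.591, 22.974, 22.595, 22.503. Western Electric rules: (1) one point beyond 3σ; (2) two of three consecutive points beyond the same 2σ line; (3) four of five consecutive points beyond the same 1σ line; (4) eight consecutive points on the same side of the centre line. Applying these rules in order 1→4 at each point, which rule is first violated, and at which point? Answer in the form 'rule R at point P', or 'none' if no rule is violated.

rule 1 at point 9

Zone of each point (C = within 1σ̂, B = 1σ̂–2σ̂, A = 2σ̂–3σ̂, * = beyond 3σ̂; sign = side of CL): 1:-B, 2:-C, 3:+C, 4:+B, 5:+C, 6:-C, 7:-B, 8:-C, 9:-*, 10:+B, 11:+C, 12:-C
Rule 1 (one point beyond the 3σ limits) is satisfied at point 9.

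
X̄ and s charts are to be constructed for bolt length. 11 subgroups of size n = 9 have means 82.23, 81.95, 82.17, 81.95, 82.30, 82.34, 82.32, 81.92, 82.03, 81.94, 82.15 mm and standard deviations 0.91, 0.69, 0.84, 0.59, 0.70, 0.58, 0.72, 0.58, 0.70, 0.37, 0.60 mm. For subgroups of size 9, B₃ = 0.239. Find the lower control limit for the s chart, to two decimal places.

s̄ = (0.91 + 0.69 + 0.84 + 0.59 + 0.70 + 0.58 + 0.72 + 0.58 + 0.70 + 0.37 + 0.60) / 11 = 0.6618
LCL_s = B₃·s̄ = 0.239 × 0.6618 = 0.1582

0.16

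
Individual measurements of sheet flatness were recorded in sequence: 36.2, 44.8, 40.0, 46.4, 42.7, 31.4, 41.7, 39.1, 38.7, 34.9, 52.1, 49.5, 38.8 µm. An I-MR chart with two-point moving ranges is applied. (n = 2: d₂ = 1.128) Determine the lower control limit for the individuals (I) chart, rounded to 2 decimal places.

22.99

X̄ = (36.2 + 44.8 + 40.0 + 46.4 + 42.7 + 31.4 + 41.7 + 39.1 + 38.7 + 34.9 + 52.1 + 49.5 + 38.8) / 13 = 41.2538
Moving ranges: 8.6, 4.8, 6.4, 3.7, 11.3, 10.3, 2.6, 0.4, 3.8, 17.2, 2.6, 10.7; M̄R̄ = 82.4000 / 12 = 6.8667
LCL = X̄ − 3·M̄R̄/d₂ = 41.2538 − 3 × 6.8667 / 1.128 = 22.9914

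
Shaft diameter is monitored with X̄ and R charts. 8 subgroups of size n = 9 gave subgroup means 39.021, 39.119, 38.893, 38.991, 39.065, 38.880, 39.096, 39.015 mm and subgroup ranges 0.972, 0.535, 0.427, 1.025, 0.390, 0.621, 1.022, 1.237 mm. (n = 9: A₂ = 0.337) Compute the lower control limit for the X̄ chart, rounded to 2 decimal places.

X̄̄ = (39.021 + 39.119 + 38.893 + 38.991 + 39.065 + 38.880 + 39.096 + 39.015) / 8 = 312.0800 / 8 = 39.0100
R̄ = (0.972 + 0.535 + 0.427 + 1.025 + 0.390 + 0.621 + 1.022 + 1.237) / 8 = 6.2290 / 8 = 0.7786
LCL = X̄̄ − A₂·R̄ = 39.0100 − 0.337 × 0.7786 = 38.7476

38.75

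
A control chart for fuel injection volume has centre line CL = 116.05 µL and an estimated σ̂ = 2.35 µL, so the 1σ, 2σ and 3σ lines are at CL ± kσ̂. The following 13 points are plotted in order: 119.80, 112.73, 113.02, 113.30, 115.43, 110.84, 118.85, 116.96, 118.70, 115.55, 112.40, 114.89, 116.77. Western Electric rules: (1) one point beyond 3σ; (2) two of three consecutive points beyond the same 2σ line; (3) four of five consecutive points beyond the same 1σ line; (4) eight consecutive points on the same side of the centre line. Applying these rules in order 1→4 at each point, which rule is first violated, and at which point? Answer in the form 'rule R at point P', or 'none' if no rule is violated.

Zone of each point (C = within 1σ̂, B = 1σ̂–2σ̂, A = 2σ̂–3σ̂, * = beyond 3σ̂; sign = side of CL): 1:+B, 2:-B, 3:-B, 4:-B, 5:-C, 6:-A, 7:+B, 8:+C, 9:+B, 10:-C, 11:-B, 12:-C, 13:+C
Rule 3 (four of five consecutive points beyond the same 1σ limit) is satisfied at point 6.

rule 3 at point 6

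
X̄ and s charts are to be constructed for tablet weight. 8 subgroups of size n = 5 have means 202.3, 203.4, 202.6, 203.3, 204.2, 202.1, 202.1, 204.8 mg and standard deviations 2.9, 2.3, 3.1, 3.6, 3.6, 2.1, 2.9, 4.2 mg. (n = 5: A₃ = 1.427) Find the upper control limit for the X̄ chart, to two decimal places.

207.51

X̄̄ = (202.3 + 203.4 + 202.6 + 203.3 + 204.2 + 202.1 + 202.1 + 204.8) / 8 = 203.1000
s̄ = (2.9 + 2.3 + 3.1 + 3.6 + 3.6 + 2.1 + 2.9 + 4.2) / 8 = 3.0875
UCL = X̄̄ + A₃·s̄ = 203.1000 + 1.427 × 3.0875 = 207.5059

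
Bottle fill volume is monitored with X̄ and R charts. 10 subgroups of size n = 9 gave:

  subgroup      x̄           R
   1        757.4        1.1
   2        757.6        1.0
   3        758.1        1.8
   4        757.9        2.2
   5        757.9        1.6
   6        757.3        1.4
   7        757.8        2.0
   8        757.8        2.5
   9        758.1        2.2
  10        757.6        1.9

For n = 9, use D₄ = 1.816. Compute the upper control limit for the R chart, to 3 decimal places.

R̄ = (1.1 + 1.0 + 1.8 + 2.2 + 1.6 + 1.4 + 2.0 + 2.5 + 2.2 + 1.9) / 10 = 17.7000 / 10 = 1.7700
UCL_R = D₄·R̄ = 1.816 × 1.7700 = 3.2143

3.214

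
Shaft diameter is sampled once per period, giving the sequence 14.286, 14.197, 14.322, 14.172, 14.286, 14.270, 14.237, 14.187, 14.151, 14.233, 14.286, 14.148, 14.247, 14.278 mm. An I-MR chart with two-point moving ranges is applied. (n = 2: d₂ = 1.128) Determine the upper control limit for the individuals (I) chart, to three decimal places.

14.444

X̄ = (14.286 + 14.197 + 14.322 + 14.172 + 14.286 + 14.270 + 14.237 + 14.187 + 14.151 + 14.233 + 14.286 + 14.148 + 14.247 + 14.278) / 14 = 14.2357
Moving ranges: 0.089, 0.125, 0.150, 0.114, 0.016, 0.033, 0.050, 0.036, 0.082, 0.053, 0.138, 0.099, 0.031; M̄R̄ = 1.0160 / 13 = 0.0782
UCL = X̄ + 3·M̄R̄/d₂ = 14.2357 + 3 × 0.0782 / 1.128 = 14.4436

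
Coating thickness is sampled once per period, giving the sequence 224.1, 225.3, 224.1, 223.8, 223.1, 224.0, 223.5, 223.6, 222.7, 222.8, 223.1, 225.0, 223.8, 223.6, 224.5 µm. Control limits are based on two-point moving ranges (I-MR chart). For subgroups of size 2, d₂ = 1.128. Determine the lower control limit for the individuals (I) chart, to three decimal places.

221.824

X̄ = (224.1 + 225.3 + 224.1 + 223.8 + 223.1 + 224.0 + 223.5 + 223.6 + 222.7 + 222.8 + 223.1 + 225.0 + 223.8 + 223.6 + 224.5) / 15 = 223.8000
Moving ranges: 1.2, 1.2, 0.3, 0.7, 0.9, 0.5, 0.1, 0.9, 0.1, 0.3, 1.9, 1.2, 0.2, 0.9; M̄R̄ = 10.4000 / 14 = 0.7429
LCL = X̄ − 3·M̄R̄/d₂ = 223.8000 − 3 × 0.7429 / 1.128 = 221.8243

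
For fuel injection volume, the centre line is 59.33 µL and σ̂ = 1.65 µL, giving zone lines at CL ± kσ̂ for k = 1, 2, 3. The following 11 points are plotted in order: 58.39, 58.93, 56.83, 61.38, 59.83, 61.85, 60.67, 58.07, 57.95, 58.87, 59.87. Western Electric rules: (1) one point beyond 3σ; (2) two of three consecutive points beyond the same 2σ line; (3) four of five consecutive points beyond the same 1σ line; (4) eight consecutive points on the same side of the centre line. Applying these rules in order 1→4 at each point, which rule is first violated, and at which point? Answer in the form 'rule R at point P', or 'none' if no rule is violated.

none

Zone of each point (C = within 1σ̂, B = 1σ̂–2σ̂, A = 2σ̂–3σ̂, * = beyond 3σ̂; sign = side of CL): 1:-C, 2:-C, 3:-B, 4:+B, 5:+C, 6:+B, 7:+C, 8:-C, 9:-C, 10:-C, 11:+C
No rule fires across all 11 points.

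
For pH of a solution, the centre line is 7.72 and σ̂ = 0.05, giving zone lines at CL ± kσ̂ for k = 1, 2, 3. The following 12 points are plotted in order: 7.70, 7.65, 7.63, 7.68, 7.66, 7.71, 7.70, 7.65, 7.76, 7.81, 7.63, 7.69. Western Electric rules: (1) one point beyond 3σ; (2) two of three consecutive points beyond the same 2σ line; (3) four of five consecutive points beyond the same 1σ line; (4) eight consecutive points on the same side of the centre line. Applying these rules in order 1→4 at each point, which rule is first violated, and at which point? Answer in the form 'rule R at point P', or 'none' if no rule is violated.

Zone of each point (C = within 1σ̂, B = 1σ̂–2σ̂, A = 2σ̂–3σ̂, * = beyond 3σ̂; sign = side of CL): 1:-C, 2:-B, 3:-B, 4:-C, 5:-B, 6:-C, 7:-C, 8:-B, 9:+C, 10:+B, 11:-B, 12:-C
Rule 4 (eight consecutive points on the same side of the centre line) is satisfied at point 8.

rule 4 at point 8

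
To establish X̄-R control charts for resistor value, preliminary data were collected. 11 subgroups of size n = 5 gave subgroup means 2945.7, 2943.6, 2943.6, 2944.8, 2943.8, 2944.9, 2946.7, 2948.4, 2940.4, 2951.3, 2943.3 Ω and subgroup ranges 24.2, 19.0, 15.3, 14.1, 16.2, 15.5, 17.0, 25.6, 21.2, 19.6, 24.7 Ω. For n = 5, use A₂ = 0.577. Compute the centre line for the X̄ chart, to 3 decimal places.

X̄̄ = (2945.7 + 2943.6 + 2943.6 + 2944.8 + 2943.8 + 2944.9 + 2946.7 + 2948.4 + 2940.4 + 2951.3 + 2943.3) / 11 = 32396.5000 / 11 = 2945.1364
CL = X̄̄ = 2945.1364

2945.136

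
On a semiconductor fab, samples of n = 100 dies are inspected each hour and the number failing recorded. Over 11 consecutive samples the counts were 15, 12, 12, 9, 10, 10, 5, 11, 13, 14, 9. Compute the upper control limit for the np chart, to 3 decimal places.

20.262

p̄ = Σdᵢ / (k·n) = 120 / (11 × 100) = 0.10909
UCL = np̄ + 3·√(np̄(1−p̄)) = 10.9091 + 3 × √(10.9091×0.89091) = 10.9091 + 3 × 3.1175 = 20.2617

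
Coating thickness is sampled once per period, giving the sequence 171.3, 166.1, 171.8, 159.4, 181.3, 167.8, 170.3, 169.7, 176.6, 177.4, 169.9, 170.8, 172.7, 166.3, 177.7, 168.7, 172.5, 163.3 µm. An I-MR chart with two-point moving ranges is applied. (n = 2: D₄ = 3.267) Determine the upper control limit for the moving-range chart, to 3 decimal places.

Moving ranges: 5.2, 5.7, 12.4, 21.9, 13.5, 2.5, 0.6, 6.9, 0.8, 7.5, 0.9, 1.9, 6.4, 11.4, 9.0, 3.8, 9.2; M̄R̄ = 119.6000 / 17 = 7.0353
UCL_MR = D₄·M̄R̄ = 3.267 × 7.0353 = 22.9843

22.984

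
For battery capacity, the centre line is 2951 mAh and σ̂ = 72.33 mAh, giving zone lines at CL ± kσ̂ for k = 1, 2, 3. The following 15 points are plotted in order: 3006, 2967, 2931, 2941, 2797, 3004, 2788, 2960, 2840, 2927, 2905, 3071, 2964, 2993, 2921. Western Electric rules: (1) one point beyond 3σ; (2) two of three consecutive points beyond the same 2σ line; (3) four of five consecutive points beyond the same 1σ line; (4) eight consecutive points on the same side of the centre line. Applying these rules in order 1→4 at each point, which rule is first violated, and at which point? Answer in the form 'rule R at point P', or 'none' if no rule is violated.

rule 2 at point 7

Zone of each point (C = within 1σ̂, B = 1σ̂–2σ̂, A = 2σ̂–3σ̂, * = beyond 3σ̂; sign = side of CL): 1:+C, 2:+C, 3:-C, 4:-C, 5:-A, 6:+C, 7:-A, 8:+C, 9:-B, 10:-C, 11:-C, 12:+B, 13:+C, 14:+C, 15:-C
Rule 2 (two of three consecutive points beyond the same 2σ limit) is satisfied at point 7.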